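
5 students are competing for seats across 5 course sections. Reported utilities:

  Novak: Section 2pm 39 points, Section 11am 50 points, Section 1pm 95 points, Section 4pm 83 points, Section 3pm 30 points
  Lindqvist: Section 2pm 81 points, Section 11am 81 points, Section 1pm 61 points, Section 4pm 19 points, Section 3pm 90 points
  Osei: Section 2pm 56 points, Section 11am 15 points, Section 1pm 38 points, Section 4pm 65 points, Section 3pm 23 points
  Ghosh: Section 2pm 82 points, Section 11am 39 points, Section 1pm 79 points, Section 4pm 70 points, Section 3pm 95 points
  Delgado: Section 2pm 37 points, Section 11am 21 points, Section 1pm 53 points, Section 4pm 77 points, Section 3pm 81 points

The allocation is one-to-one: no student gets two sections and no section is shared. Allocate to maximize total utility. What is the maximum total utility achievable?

This is a one-to-one assignment (maximum-weight bipartite matching).
Optimal: Novak→Section 1pm (95 points), Lindqvist→Section 11am (81 points), Osei→Section 2pm (56 points), Ghosh→Section 3pm (95 points), Delgado→Section 4pm (77 points) — total 95+81+56+95+77 = 404 points.
Max-entry greedy (repeatedly take the single best remaining cell) gives 363 points, worse by 41.
Swapping Delgado↔Osei (Delgado→Section 2pm 37 points, Osei→Section 4pm 65 points) loses 31.
No other one-to-one assignment exceeds 404 points.

Maximum total: 404 points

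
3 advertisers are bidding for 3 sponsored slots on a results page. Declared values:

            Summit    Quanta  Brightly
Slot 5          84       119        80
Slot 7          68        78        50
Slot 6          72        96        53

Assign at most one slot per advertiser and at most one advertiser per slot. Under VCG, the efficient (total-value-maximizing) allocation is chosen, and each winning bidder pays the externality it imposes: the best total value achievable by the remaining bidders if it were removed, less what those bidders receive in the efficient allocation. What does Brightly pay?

Brightly pays $27.

Efficient allocation: Summit→Slot 7 ($68), Quanta→Slot 6 ($96), Brightly→Slot 5 ($80); total welfare W = $244.
Brightly receives Slot 5 at value $80, so the others get W − 80 = $164.
Without Brightly: best allocation of the remaining 2 bidders over all 3 slots is Summit→Slot 6 ($72), Quanta→Slot 5 ($119), total $191.
VCG payment = (others' best without Brightly) − (others' welfare with Brightly) = 191 − 164 = $27.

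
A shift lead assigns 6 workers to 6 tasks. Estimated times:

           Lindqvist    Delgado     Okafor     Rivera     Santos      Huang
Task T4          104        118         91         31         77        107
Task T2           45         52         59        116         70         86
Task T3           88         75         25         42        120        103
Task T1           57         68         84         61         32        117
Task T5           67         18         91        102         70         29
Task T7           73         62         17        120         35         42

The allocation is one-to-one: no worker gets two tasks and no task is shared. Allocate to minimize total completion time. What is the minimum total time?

Min total: 193 min

Optimal: Lindqvist→Task T2 (45 min), Delgado→Task T5 (18 min), Okafor→Task T3 (25 min), Rivera→Task T4 (31 min), Santos→Task T1 (32 min), Huang→Task T7 (42 min) — total 45+18+25+31+32+42 = 193 min.
Min-entry greedy (repeatedly take the single cheapest remaining cell) gives 246 min, worse by 53.
Next-best assignment: Lindqvist→Task T2, Delgado→Task T7, Okafor→Task T3, Rivera→Task T4, Santos→Task T1, Huang→Task T5 = 224 min.
Swapping Santos↔Okafor (Santos→Task T3 120 min, Okafor→Task T1 84 min) adds 147.
Every other assignment is strictly worse.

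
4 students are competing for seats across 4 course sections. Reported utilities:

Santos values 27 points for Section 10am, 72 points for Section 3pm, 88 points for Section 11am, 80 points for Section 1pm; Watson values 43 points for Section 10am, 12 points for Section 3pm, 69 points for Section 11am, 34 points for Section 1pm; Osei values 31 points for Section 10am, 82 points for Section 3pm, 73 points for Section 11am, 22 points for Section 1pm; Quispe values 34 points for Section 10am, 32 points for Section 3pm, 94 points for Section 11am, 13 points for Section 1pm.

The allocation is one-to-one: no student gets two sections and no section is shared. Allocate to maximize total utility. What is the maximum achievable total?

Treat this as an assignment problem: match each student to one section.
Optimal: Santos→Section 1pm (80 points), Watson→Section 10am (43 points), Osei→Section 3pm (82 points), Quispe→Section 11am (94 points) — total 80+43+82+94 = 299 points.
Row-greedy (each student in turn takes its best remaining section) gives 226 points, worse by 73.
No other one-to-one assignment exceeds 299 points.

Maximum total: 299 points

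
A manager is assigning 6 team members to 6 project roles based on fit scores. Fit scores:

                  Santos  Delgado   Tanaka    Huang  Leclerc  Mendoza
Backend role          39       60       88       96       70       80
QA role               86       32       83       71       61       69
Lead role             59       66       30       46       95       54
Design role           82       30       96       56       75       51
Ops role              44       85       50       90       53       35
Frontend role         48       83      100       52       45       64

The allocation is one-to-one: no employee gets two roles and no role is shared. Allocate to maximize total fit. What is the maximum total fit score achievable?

Treat this as an assignment problem: match each employee to one role.
Optimal: Santos→QA role (86 pts), Delgado→Frontend role (83 pts), Tanaka→Design role (96 pts), Huang→Ops role (90 pts), Leclerc→Lead role (95 pts), Mendoza→Backend role (80 pts) — total 86+83+96+90+95+80 = 530 pts.
Column-greedy (each role in turn goes to its best remaining employee) gives 522 pts, worse by 8.
Next-best assignment: Santos→Design role, Delgado→Ops role, Tanaka→Frontend role, Huang→Backend role, Leclerc→Lead role, Mendoza→QA role = 527 pts.

Max total: 530 pts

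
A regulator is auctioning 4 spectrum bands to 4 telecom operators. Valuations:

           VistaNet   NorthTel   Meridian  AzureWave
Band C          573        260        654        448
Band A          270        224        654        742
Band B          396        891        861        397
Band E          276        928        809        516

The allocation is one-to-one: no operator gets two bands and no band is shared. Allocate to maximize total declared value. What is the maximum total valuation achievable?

Maximum total: $3104M

Treat this as an assignment problem: match each operator to one band.
Optimal: VistaNet→Band C ($573M), NorthTel→Band E ($928M), Meridian→Band B ($861M), AzureWave→Band A ($742M) — total 573+928+861+742 = $3104M.
Column-greedy (each band in turn goes to its best remaining operator) gives $2563M, worse by 541.
Every other assignment is strictly worse.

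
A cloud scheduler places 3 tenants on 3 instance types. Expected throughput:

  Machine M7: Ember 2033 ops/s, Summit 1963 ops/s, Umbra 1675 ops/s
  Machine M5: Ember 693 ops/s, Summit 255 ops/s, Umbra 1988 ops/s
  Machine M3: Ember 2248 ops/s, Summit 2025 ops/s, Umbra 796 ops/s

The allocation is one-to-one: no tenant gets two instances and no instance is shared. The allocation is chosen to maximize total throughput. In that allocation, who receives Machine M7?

Treat this as an assignment problem: match each tenant to one instance.
Optimal: Ember→Machine M3 (2248 ops/s), Summit→Machine M7 (1963 ops/s), Umbra→Machine M5 (1988 ops/s) — total 2248+1963+1988 = 6199 ops/s.
Summit's own top instance is Machine M3 (2025 ops/s), but forcing Summit→Machine M3 and reassigning the rest optimally gives only 6046 ops/s — worse by 153.

Summit receives Machine M7.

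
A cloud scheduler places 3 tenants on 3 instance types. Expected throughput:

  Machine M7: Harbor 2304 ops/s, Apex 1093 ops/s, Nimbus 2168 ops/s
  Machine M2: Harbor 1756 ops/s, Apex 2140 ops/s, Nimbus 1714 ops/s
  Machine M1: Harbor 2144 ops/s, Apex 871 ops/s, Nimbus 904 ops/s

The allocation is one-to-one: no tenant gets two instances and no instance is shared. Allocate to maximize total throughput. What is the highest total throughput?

Optimal: Harbor→Machine M1 (2144 ops/s), Apex→Machine M2 (2140 ops/s), Nimbus→Machine M7 (2168 ops/s) — total 2144+2140+2168 = 6452 ops/s.
Row-greedy (each tenant in turn takes its best remaining instance) gives 5348 ops/s, worse by 1104.
Next-best assignment: Harbor→Machine M7, Apex→Machine M2, Nimbus→Machine M1 = 5348 ops/s.
Checked against all permutations: 6452 ops/s is optimal.

Maximum total: 6452 ops/s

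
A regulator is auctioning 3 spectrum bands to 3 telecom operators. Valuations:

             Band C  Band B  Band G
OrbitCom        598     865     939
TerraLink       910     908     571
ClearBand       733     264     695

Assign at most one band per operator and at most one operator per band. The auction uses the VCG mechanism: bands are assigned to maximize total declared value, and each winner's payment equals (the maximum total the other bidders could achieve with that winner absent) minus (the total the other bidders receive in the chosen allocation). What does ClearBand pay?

Efficient allocation: OrbitCom→Band G ($939M), TerraLink→Band B ($908M), ClearBand→Band C ($733M); total welfare W = $2580M.
ClearBand receives Band C at value $733M, so the others get W − 733 = $1847M.
Without ClearBand: best allocation of the remaining 2 bidders over all 3 bands is OrbitCom→Band G ($939M), TerraLink→Band C ($910M), total $1849M.
VCG payment = (others' best without ClearBand) − (others' welfare with ClearBand) = 1849 − 1847 = $2M.

ClearBand pays $2M.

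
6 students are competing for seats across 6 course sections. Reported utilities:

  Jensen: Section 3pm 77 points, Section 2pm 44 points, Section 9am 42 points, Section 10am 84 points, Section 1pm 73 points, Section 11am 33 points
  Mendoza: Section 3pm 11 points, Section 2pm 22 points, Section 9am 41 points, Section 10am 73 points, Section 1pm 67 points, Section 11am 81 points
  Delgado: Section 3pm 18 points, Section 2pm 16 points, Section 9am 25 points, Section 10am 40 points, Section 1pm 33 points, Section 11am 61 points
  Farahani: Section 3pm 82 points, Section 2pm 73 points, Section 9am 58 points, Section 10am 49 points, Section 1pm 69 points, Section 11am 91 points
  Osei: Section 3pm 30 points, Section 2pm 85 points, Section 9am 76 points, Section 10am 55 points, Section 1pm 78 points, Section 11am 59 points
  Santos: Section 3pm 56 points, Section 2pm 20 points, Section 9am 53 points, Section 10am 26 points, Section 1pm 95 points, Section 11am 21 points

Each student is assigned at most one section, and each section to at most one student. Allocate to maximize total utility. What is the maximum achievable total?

Optimal: Jensen→Section 3pm (77 points), Mendoza→Section 10am (73 points), Delgado→Section 11am (61 points), Farahani→Section 2pm (73 points), Osei→Section 9am (76 points), Santos→Section 1pm (95 points) — total 77+73+61+73+76+95 = 455 points.
Column-greedy (each section in turn goes to its best remaining student) gives 432 points, worse by 23.
Checked against all permutations: 455 points is optimal.

Max total: 455 points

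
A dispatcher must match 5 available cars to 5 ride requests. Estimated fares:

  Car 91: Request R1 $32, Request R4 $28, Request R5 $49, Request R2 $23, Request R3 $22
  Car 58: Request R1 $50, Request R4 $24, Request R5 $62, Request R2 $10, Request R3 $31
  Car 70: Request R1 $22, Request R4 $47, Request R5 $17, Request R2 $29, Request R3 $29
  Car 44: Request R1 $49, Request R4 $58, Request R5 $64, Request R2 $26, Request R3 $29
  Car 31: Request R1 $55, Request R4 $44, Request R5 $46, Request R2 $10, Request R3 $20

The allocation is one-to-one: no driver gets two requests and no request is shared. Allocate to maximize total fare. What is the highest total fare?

Max total: $227

This is the linear assignment problem.
Optimal: Car 91→Request R2 ($23), Car 58→Request R5 ($62), Car 70→Request R3 ($29), Car 44→Request R4 ($58), Car 31→Request R1 ($55) — total 23+62+29+58+55 = $227.
Row-greedy (each driver in turn takes its best remaining request) gives $185, worse by 42.
Next-best assignment: Car 91→Request R3, Car 58→Request R5, Car 70→Request R2, Car 44→Request R4, Car 31→Request R1 = $226.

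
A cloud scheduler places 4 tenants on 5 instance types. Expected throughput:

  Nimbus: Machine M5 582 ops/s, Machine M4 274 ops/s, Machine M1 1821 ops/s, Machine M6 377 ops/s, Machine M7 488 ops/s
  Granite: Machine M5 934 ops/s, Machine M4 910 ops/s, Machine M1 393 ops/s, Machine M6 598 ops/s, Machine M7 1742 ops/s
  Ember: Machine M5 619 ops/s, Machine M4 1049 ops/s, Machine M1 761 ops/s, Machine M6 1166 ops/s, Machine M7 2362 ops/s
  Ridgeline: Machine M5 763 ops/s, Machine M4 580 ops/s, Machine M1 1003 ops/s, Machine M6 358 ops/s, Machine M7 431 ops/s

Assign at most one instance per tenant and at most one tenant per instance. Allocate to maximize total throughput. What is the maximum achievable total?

Max total: 5856 ops/s

Optimal: Nimbus→Machine M1 (1821 ops/s), Granite→Machine M4 (910 ops/s), Ember→Machine M7 (2362 ops/s), Ridgeline→Machine M5 (763 ops/s) — total 1821+910+2362+763 = 5856 ops/s.
Column-greedy (each instance in turn goes to its best remaining tenant) gives 4162 ops/s, worse by 1694.
Next-best assignment: Nimbus→Machine M1, Granite→Machine M5, Ember→Machine M7, Ridgeline→Machine M4 = 5697 ops/s.
No other one-to-one assignment exceeds 5856 ops/s.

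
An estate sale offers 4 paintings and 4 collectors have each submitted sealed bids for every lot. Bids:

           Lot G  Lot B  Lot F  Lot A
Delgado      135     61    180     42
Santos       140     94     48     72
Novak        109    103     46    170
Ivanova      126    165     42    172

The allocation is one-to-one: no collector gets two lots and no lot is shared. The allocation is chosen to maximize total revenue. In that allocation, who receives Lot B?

Optimal: Delgado→Lot F ($180), Santos→Lot G ($140), Novak→Lot A ($170), Ivanova→Lot B ($165) — total 180+140+170+165 = $655.
Max-entry greedy (repeatedly take the single best remaining cell) gives $595, worse by 60.
Every other assignment is strictly worse.
Ivanova's own top lot is Lot A ($172), but forcing Ivanova→Lot A and reassigning the rest optimally gives only $595 — worse by 60.

Ivanova receives Lot B.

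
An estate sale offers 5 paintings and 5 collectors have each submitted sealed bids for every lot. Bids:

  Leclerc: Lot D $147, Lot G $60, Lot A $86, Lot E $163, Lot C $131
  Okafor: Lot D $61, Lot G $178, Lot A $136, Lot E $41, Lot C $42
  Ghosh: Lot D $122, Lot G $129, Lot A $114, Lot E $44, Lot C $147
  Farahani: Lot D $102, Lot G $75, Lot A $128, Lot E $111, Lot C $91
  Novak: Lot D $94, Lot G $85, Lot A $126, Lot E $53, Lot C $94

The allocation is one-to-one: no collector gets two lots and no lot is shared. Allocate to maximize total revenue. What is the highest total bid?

Optimal: Leclerc→Lot E ($163), Okafor→Lot G ($178), Ghosh→Lot C ($147), Farahani→Lot D ($102), Novak→Lot A ($126) — total 163+178+147+102+126 = $716.
Max-entry greedy (repeatedly take the single best remaining cell) gives $710, worse by 6.
Next-best assignment: Leclerc→Lot E, Okafor→Lot G, Ghosh→Lot C, Farahani→Lot A, Novak→Lot D = $710.
Swapping Leclerc↔Ghosh (Leclerc→Lot C $131, Ghosh→Lot E $44) loses 135.

Maximum total: $716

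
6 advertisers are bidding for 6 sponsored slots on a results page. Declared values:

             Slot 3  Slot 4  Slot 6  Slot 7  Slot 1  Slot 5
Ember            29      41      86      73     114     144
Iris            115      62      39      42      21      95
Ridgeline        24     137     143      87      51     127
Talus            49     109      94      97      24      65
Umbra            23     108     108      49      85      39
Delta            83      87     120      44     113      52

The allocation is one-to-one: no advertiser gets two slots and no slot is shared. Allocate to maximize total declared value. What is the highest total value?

Optimal: Ember→Slot 5 ($144), Iris→Slot 3 ($115), Ridgeline→Slot 6 ($143), Talus→Slot 7 ($97), Umbra→Slot 4 ($108), Delta→Slot 1 ($113) — total 144+115+143+97+108+113 = $720.
Next-best assignment: Ember→Slot 5, Iris→Slot 3, Ridgeline→Slot 4, Talus→Slot 7, Umbra→Slot 6, Delta→Slot 1 = $714.
Checked against all permutations: $720 is optimal.

Maximum total: $720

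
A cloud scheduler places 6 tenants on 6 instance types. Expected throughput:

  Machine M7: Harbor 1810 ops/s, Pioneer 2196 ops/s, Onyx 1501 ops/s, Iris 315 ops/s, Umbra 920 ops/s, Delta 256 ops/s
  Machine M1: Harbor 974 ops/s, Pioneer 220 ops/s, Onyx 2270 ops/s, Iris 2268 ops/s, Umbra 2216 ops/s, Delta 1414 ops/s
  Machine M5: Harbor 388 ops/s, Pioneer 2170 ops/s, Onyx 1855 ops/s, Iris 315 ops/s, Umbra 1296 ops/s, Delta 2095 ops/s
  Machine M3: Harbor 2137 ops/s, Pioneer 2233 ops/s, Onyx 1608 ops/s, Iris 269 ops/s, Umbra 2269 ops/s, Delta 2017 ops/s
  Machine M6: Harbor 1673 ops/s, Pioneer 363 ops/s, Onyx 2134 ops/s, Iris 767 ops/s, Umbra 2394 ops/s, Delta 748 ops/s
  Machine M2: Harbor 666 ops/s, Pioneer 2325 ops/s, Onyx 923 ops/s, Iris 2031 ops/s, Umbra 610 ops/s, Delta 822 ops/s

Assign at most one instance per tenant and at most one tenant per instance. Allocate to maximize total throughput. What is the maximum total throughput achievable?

Maximum total: 13123 ops/s

Treat this as an assignment problem: match each tenant to one instance.
Optimal: Harbor→Machine M3 (2137 ops/s), Pioneer→Machine M7 (2196 ops/s), Onyx→Machine M1 (2270 ops/s), Iris→Machine M2 (2031 ops/s), Umbra→Machine M6 (2394 ops/s), Delta→Machine M5 (2095 ops/s) — total 2137+2196+2270+2031+2394+2095 = 13123 ops/s.
Row-greedy (each tenant in turn takes its best remaining instance) gives 9051 ops/s, worse by 4072.
Next-best assignment: Harbor→Machine M7, Pioneer→Machine M2, Onyx→Machine M6, Iris→Machine M1, Umbra→Machine M3, Delta→Machine M5 = 12901 ops/s.
Swapping Harbor↔Delta (Harbor→Machine M5 388 ops/s, Delta→Machine M3 2017 ops/s) loses 1827.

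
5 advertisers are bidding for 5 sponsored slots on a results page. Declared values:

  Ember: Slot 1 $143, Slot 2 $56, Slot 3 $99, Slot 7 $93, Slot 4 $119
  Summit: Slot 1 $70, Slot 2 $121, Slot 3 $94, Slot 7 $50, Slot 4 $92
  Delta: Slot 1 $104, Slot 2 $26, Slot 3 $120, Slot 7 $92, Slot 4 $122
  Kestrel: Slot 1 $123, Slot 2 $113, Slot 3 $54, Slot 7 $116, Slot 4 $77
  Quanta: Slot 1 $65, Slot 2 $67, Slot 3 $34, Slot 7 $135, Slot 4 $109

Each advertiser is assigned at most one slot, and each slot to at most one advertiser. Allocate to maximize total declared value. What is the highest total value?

Optimal: Ember→Slot 4 ($119), Summit→Slot 2 ($121), Delta→Slot 3 ($120), Kestrel→Slot 1 ($123), Quanta→Slot 7 ($135) — total 119+121+120+123+135 = $618.
Max-entry greedy (repeatedly take the single best remaining cell) gives $575, worse by 43.
Next-best assignment: Ember→Slot 1, Summit→Slot 2, Delta→Slot 3, Kestrel→Slot 7, Quanta→Slot 4 = $609.
No other one-to-one assignment exceeds $618.

Max total: $618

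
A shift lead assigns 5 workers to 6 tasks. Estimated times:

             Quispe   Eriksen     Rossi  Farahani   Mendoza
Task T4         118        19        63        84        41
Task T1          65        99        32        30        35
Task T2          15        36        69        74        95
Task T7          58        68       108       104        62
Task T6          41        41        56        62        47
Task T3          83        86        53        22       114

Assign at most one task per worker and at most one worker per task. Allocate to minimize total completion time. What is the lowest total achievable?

Minimum total: 135 min

Treat this as an assignment problem: match each worker to one task.
Optimal: Quispe→Task T2 (15 min), Eriksen→Task T4 (19 min), Rossi→Task T1 (32 min), Farahani→Task T3 (22 min), Mendoza→Task T6 (47 min) — total 15+19+32+22+47 = 135 min.
Column-greedy (each task in turn goes to its cheapest remaining worker) gives 182 min, worse by 47.
Swapping Quispe↔Rossi (Quispe→Task T1 65 min, Rossi→Task T2 69 min) adds 87.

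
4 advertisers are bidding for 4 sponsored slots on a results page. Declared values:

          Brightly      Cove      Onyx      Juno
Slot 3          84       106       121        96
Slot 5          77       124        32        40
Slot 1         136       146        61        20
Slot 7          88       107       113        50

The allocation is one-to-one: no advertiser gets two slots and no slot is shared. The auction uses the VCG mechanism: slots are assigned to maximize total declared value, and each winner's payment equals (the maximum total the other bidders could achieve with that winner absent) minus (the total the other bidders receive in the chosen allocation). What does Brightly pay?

Efficient allocation: Brightly→Slot 1 ($136), Cove→Slot 5 ($124), Onyx→Slot 7 ($113), Juno→Slot 3 ($96); total welfare W = $469.
Brightly receives Slot 1 at value $136, so the others get W − 136 = $333.
Without Brightly: best allocation of the remaining 3 bidders over all 4 slots is Cove→Slot 1 ($146), Onyx→Slot 7 ($113), Juno→Slot 3 ($96), total $355.
VCG payment = (others' best without Brightly) − (others' welfare with Brightly) = 355 − 333 = $22.

Brightly pays $22.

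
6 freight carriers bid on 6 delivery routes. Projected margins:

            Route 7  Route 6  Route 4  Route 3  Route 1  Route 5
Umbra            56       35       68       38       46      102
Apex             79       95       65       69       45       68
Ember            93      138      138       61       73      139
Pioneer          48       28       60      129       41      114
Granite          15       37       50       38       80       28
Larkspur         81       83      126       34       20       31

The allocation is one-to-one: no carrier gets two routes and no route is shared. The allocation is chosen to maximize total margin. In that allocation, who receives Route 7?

Optimal: Umbra→Route 5 ($102k), Apex→Route 7 ($79k), Ember→Route 6 ($138k), Pioneer→Route 3 ($129k), Granite→Route 1 ($80k), Larkspur→Route 4 ($126k) — total 102+79+138+129+80+126 = $654k.
Max-entry greedy (repeatedly take the single best remaining cell) gives $625k, worse by 29.
Swapping Larkspur↔Granite (Larkspur→Route 1 $20k, Granite→Route 4 $50k) loses 136.
Apex's own top route is Route 6 ($95k), but forcing Apex→Route 6 and reassigning the rest optimally gives only $625k — worse by 29.

Apex receives Route 7.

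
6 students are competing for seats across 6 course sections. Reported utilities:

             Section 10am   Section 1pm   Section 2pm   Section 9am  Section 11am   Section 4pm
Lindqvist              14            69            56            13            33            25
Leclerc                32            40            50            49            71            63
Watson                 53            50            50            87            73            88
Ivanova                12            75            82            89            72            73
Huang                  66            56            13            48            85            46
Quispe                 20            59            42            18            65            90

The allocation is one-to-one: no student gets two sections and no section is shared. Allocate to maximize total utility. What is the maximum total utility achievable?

Treat this as an assignment problem: match each student to one section.
Optimal: Lindqvist→Section 1pm (69 points), Leclerc→Section 11am (71 points), Watson→Section 9am (87 points), Ivanova→Section 2pm (82 points), Huang→Section 10am (66 points), Quispe→Section 4pm (90 points) — total 69+71+87+82+66+90 = 465 points.
Row-greedy (each student in turn takes its best remaining section) gives 425 points, worse by 40.
Next-best assignment: Lindqvist→Section 1pm, Leclerc→Section 10am, Watson→Section 9am, Ivanova→Section 2pm, Huang→Section 11am, Quispe→Section 4pm = 445 points.

Maximum total: 465 points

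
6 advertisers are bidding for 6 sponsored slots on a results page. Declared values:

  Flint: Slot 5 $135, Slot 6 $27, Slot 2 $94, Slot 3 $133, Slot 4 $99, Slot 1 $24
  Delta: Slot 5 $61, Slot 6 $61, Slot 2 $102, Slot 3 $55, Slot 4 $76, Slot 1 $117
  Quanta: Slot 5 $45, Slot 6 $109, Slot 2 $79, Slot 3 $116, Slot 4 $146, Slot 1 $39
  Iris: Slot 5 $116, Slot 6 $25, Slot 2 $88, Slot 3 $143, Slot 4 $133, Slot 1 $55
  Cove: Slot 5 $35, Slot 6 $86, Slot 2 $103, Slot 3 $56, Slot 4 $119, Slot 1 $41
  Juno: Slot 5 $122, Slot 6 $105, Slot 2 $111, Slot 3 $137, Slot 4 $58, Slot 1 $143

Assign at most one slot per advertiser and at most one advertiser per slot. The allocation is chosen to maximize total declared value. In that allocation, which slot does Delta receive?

Delta receives Slot 2.

Optimal: Flint→Slot 5 ($135), Delta→Slot 2 ($102), Quanta→Slot 4 ($146), Iris→Slot 3 ($143), Cove→Slot 6 ($86), Juno→Slot 1 ($143) — total 135+102+146+143+86+143 = $755.
Max-entry greedy (repeatedly take the single best remaining cell) gives $731, worse by 24.
Swapping Flint↔Delta (Flint→Slot 2 $94, Delta→Slot 5 $61) loses 82.
Delta's own top slot is Slot 1 ($117), but forcing Delta→Slot 1 and reassigning the rest optimally gives only $749 — worse by 6.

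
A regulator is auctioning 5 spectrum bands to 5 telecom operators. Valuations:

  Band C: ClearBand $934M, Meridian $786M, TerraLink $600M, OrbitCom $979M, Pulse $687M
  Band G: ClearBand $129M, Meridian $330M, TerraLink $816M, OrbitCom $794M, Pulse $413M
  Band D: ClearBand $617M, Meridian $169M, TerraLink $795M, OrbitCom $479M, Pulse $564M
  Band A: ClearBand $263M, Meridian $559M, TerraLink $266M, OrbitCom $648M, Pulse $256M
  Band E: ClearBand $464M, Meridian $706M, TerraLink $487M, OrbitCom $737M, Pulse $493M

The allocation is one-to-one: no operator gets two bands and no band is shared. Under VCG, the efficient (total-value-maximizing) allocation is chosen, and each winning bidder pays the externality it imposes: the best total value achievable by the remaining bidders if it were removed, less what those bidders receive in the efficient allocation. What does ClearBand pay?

Efficient allocation: ClearBand→Band C ($934M), Meridian→Band E ($706M), TerraLink→Band G ($816M), OrbitCom→Band A ($648M), Pulse→Band D ($564M); total welfare W = $3668M.
ClearBand receives Band C at value $934M, so the others get W − 934 = $2734M.
Without ClearBand: best allocation of the remaining 4 bidders over all 5 bands is Meridian→Band E ($706M), TerraLink→Band G ($816M), OrbitCom→Band C ($979M), Pulse→Band D ($564M), total $3065M.
VCG payment = (others' best without ClearBand) − (others' welfare with ClearBand) = 3065 − 2734 = $331M.

ClearBand pays $331M.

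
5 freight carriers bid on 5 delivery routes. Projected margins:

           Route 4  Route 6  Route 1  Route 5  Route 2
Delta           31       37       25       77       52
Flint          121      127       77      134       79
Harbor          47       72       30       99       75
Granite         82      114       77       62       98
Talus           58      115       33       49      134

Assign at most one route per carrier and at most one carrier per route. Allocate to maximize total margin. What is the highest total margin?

Maximum total: $493k

Optimal: Delta→Route 1 ($25k), Flint→Route 4 ($121k), Harbor→Route 5 ($99k), Granite→Route 6 ($114k), Talus→Route 2 ($134k) — total 25+121+99+114+134 = $493k.
Column-greedy (each route in turn goes to its best remaining carrier) gives $464k, worse by 29.
Next-best assignment: Delta→Route 5, Flint→Route 4, Harbor→Route 6, Granite→Route 1, Talus→Route 2 = $481k.
Swapping Delta↔Talus (Delta→Route 2 $52k, Talus→Route 1 $33k) loses 74.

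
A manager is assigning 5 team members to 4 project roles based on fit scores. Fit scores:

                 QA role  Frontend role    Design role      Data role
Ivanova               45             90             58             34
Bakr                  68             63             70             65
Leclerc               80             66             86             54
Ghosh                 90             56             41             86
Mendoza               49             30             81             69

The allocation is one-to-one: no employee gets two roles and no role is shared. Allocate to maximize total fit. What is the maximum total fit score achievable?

Max total: 337 pts

Optimal: Leclerc→QA role (80 pts), Ivanova→Frontend role (90 pts), Mendoza→Design role (81 pts), Ghosh→Data role (86 pts) — total 80+90+81+86 = 337 pts.
Next-best assignment: Ghosh→QA role, Ivanova→Frontend role, Leclerc→Design role, Mendoza→Data role = 335 pts.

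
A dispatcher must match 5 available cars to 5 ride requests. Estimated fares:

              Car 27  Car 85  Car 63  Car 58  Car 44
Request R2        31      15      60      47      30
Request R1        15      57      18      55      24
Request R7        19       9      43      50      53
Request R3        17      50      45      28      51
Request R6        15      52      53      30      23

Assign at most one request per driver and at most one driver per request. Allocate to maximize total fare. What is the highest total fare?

Treat this as an assignment problem: match each driver to one request.
Optimal: Car 27→Request R2 ($31), Car 85→Request R1 ($57), Car 63→Request R6 ($53), Car 58→Request R7 ($50), Car 44→Request R3 ($51) — total 31+57+53+50+51 = $242.
Max-entry greedy (repeatedly take the single best remaining cell) gives $217, worse by 25.
No other one-to-one assignment exceeds $242.

Maximum total: $242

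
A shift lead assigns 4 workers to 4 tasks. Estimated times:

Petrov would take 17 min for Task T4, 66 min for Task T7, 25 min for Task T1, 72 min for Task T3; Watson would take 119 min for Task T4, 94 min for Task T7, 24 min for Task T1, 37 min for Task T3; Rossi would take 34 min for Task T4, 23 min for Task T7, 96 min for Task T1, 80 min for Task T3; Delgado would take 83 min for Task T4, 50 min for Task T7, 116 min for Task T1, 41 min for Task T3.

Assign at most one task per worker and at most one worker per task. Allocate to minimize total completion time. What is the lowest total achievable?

Minimum total: 105 min

Optimal: Petrov→Task T4 (17 min), Watson→Task T1 (24 min), Rossi→Task T7 (23 min), Delgado→Task T3 (41 min) — total 17+24+23+41 = 105 min.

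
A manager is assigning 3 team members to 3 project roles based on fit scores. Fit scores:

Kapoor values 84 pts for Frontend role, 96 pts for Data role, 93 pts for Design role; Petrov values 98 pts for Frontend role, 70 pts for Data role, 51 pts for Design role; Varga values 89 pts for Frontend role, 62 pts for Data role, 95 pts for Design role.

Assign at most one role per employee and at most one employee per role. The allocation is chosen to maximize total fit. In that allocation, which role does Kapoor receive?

Optimal: Kapoor→Data role (96 pts), Petrov→Frontend role (98 pts), Varga→Design role (95 pts) — total 96+98+95 = 289 pts.
Next-best assignment: Kapoor→Design role, Petrov→Frontend role, Varga→Data role = 253 pts.

Kapoor receives Data role.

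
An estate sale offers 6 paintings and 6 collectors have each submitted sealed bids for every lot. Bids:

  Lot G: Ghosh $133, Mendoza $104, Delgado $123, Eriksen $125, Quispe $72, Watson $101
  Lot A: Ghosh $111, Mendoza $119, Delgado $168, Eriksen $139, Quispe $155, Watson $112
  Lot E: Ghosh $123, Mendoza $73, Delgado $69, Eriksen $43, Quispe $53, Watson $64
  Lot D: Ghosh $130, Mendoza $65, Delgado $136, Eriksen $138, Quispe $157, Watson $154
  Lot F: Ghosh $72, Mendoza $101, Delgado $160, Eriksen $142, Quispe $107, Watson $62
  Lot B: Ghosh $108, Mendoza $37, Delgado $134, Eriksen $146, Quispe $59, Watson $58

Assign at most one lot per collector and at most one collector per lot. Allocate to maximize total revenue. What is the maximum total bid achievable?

Maximum total: $842

Optimal: Ghosh→Lot E ($123), Mendoza→Lot G ($104), Delgado→Lot F ($160), Eriksen→Lot B ($146), Quispe→Lot A ($155), Watson→Lot D ($154) — total 123+104+160+146+155+154 = $842.
Max-entry greedy (repeatedly take the single best remaining cell) gives $769, worse by 73.
Swapping Quispe↔Ghosh (Quispe→Lot E $53, Ghosh→Lot A $111) loses 114.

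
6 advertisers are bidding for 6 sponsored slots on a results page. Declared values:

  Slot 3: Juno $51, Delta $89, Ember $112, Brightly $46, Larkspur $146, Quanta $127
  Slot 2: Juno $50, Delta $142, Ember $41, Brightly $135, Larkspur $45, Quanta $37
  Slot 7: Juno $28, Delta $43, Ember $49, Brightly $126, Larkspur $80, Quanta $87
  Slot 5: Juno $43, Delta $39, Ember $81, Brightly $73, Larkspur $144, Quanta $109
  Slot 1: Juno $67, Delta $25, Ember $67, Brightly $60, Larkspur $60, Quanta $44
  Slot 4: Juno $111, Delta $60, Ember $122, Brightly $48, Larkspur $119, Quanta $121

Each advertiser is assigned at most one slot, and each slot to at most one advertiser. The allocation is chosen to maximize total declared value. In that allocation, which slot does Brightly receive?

Optimal: Juno→Slot 1 ($67), Delta→Slot 2 ($142), Ember→Slot 4 ($122), Brightly→Slot 7 ($126), Larkspur→Slot 5 ($144), Quanta→Slot 3 ($127) — total 67+142+122+126+144+127 = $728.
Row-greedy (each advertiser in turn takes its best remaining slot) gives $679, worse by 49.
Next-best assignment: Juno→Slot 4, Delta→Slot 2, Ember→Slot 1, Brightly→Slot 7, Larkspur→Slot 5, Quanta→Slot 3 = $717.
No other one-to-one assignment exceeds $728.
Brightly's own top slot is Slot 2 ($135), but forcing Brightly→Slot 2 and reassigning the rest optimally gives only $644 — worse by 84.

Brightly receives Slot 7.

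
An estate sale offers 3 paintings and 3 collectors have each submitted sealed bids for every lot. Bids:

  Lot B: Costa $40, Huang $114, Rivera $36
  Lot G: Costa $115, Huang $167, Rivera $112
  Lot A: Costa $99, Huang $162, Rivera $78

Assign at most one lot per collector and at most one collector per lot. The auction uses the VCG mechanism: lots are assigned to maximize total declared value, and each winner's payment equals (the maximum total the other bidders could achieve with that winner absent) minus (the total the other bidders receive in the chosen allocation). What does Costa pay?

Costa pays $48.

Efficient allocation: Costa→Lot A ($99), Huang→Lot B ($114), Rivera→Lot G ($112); total welfare W = $325.
Costa receives Lot A at value $99, so the others get W − 99 = $226.
Without Costa: best allocation of the remaining 2 bidders over all 3 lots is Huang→Lot A ($162), Rivera→Lot G ($112), total $274.
VCG payment = (others' best without Costa) − (others' welfare with Costa) = 274 − 226 = $48.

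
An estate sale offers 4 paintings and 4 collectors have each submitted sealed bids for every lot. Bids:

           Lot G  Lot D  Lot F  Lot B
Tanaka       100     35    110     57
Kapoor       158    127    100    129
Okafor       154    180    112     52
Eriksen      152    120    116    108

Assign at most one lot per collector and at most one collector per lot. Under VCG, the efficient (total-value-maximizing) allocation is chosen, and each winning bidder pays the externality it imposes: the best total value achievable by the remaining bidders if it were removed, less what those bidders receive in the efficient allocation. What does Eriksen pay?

Eriksen pays $29.

Efficient allocation: Tanaka→Lot F ($110), Kapoor→Lot B ($129), Okafor→Lot D ($180), Eriksen→Lot G ($152); total welfare W = $571.
Eriksen receives Lot G at value $152, so the others get W − 152 = $419.
Without Eriksen: best allocation of the remaining 3 bidders over all 4 lots is Tanaka→Lot F ($110), Kapoor→Lot G ($158), Okafor→Lot D ($180), total $448.
VCG payment = (others' best without Eriksen) − (others' welfare with Eriksen) = 448 − 419 = $29.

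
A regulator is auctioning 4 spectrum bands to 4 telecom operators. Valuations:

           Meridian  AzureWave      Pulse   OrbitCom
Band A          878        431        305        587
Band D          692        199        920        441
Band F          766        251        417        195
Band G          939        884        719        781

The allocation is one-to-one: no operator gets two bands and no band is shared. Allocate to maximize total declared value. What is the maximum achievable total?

Maximum total: $3157M

Optimal: Meridian→Band F ($766M), AzureWave→Band G ($884M), Pulse→Band D ($920M), OrbitCom→Band A ($587M) — total 766+884+920+587 = $3157M.
Max-entry greedy (repeatedly take the single best remaining cell) gives $2697M, worse by 460.
Next-best assignment: Meridian→Band F, AzureWave→Band A, Pulse→Band D, OrbitCom→Band G = $2898M.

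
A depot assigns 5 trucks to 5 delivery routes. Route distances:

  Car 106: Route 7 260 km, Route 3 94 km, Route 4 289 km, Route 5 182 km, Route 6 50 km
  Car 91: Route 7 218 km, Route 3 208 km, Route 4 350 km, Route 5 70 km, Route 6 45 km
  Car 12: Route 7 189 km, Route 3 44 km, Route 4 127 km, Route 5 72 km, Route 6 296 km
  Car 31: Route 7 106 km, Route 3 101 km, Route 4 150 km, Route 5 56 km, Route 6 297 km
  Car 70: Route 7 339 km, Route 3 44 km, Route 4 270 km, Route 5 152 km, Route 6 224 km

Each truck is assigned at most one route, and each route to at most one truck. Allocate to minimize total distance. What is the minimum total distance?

Min total: 397 km

Optimal: Car 106→Route 6 (50 km), Car 91→Route 5 (70 km), Car 12→Route 4 (127 km), Car 31→Route 7 (106 km), Car 70→Route 3 (44 km) — total 50+70+127+106+44 = 397 km.
Min-entry greedy (repeatedly take the single cheapest remaining cell) gives 675 km, worse by 278.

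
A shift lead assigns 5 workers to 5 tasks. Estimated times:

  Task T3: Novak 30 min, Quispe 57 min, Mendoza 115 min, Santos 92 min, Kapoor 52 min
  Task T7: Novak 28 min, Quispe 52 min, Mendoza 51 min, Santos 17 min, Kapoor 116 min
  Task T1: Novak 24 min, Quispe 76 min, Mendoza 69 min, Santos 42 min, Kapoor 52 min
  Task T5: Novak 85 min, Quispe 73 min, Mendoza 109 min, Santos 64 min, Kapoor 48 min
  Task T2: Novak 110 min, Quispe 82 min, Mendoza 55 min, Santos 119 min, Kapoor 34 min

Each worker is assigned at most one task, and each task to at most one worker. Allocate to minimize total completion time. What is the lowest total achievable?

Optimal: Novak→Task T1 (24 min), Quispe→Task T3 (57 min), Mendoza→Task T2 (55 min), Santos→Task T7 (17 min), Kapoor→Task T5 (48 min) — total 24+57+55+17+48 = 201 min.
Min-entry greedy (repeatedly take the single cheapest remaining cell) gives 241 min, worse by 40.
Next-best assignment: Novak→Task T1, Quispe→Task T5, Mendoza→Task T2, Santos→Task T7, Kapoor→Task T3 = 221 min.
Swapping Kapoor↔Quispe (Kapoor→Task T3 52 min, Quispe→Task T5 73 min) adds 20.

Min total: 201 min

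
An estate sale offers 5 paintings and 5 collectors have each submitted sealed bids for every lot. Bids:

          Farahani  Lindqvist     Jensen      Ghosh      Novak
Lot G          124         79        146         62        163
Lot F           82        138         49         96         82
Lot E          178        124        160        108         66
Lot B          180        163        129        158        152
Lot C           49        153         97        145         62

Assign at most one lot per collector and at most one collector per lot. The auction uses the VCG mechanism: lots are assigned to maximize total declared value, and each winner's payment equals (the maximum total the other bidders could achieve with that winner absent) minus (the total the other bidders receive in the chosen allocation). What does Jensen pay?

Efficient allocation: Farahani→Lot B ($180), Lindqvist→Lot F ($138), Jensen→Lot E ($160), Ghosh→Lot C ($145), Novak→Lot G ($163); total welfare W = $786.
Jensen receives Lot E at value $160, so the others get W − 160 = $626.
Without Jensen: best allocation of the remaining 4 bidders over all 5 lots is Farahani→Lot E ($178), Lindqvist→Lot C ($153), Ghosh→Lot B ($158), Novak→Lot G ($163), total $652.
VCG payment = (others' best without Jensen) − (others' welfare with Jensen) = 652 − 626 = $26.

Jensen pays $26.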